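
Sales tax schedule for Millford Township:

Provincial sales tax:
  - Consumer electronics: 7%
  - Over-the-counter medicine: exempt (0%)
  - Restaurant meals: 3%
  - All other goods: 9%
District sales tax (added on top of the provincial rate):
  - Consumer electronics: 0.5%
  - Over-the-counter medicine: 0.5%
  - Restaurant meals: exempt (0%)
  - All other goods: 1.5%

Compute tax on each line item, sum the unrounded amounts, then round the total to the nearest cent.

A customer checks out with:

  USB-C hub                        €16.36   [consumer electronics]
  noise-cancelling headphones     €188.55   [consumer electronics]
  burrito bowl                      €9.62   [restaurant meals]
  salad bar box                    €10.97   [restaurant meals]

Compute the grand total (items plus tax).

€241.49

USB-C hub €16.36: consumer electronics → 7% + 0.5% district = 7.5% → €1.227
Noise-cancelling headphones €188.55: consumer electronics → 7% + 0.5% district = 7.5% → €14.14125
Burrito bowl €9.62: restaurant meals → 3% + 0% district = 3% → €0.2886
Salad bar box €10.97: restaurant meals → 3% + 0% district = 3% → €0.3291
Subtotal = €225.50; unrounded tax = €15.98595 → €15.99; total due = €241.49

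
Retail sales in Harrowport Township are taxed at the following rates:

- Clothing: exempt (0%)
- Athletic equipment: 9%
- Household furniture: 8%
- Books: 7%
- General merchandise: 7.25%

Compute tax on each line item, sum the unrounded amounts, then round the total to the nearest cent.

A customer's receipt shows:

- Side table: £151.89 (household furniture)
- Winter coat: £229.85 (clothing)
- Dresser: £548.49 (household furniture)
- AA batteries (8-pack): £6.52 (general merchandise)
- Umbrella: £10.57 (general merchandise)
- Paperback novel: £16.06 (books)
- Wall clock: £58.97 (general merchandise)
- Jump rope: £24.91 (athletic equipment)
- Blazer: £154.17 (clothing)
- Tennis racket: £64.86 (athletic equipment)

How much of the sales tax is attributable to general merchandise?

£5.51

AA batteries (8-pack) £6.52: general merchandise → 7.25% → £0.4727
Umbrella £10.57: general merchandise → 7.25% → £0.766325
Wall clock £58.97: general merchandise → 7.25% → £4.275325
Tax on general merchandise: unrounded sum = £5.51435 → £5.51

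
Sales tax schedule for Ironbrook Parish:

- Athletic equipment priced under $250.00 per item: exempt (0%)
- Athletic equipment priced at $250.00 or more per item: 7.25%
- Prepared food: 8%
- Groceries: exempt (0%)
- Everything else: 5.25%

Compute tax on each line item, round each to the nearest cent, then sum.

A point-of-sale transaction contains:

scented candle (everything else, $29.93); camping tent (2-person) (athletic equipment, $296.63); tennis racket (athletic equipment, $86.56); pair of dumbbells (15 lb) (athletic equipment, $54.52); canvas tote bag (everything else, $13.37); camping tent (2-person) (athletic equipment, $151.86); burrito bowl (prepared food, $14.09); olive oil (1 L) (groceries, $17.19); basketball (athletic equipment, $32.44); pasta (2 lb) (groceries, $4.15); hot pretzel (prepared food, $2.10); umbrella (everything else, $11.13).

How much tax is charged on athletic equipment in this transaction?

Camping tent (2-person) $296.63: athletic equipment, $250.00 or more → 7.25% → $21.51
Tennis racket $86.56: athletic equipment, under $250.00 → 0% → $0.00
Pair of dumbbells (15 lb) $54.52: athletic equipment, under $250.00 → 0% → $0.00
Camping tent (2-person) $151.86: athletic equipment, under $250.00 → 0% → $0.00
Basketball $32.44: athletic equipment, under $250.00 → 0% → $0.00
Tax on athletic equipment = $21.51 + $0.00 + $0.00 + $0.00 + $0.00 = $21.51

$21.51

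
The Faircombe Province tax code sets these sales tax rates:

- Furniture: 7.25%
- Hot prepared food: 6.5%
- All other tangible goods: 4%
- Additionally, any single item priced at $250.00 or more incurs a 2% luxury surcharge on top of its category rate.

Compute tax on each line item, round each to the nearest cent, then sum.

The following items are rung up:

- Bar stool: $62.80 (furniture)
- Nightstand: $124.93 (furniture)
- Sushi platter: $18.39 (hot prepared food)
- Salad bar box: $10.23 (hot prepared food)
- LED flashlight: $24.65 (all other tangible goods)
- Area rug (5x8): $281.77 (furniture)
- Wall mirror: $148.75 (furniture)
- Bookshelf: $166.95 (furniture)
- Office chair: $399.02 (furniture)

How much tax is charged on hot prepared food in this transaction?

$1.86

Sushi platter $18.39: hot prepared food → 6.5% → $1.20
Salad bar box $10.23: hot prepared food → 6.5% → $0.66
Tax on hot prepared food = $1.20 + $0.66 = $1.86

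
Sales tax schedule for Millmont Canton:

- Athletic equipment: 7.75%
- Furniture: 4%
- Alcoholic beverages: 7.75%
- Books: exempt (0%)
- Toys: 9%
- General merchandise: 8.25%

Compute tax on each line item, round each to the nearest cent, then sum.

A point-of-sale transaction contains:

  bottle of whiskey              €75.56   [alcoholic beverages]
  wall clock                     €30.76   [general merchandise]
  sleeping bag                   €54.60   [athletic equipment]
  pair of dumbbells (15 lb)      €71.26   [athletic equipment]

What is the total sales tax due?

Bottle of whiskey €75.56: alcoholic beverages → 7.75% → €5.86
Wall clock €30.76: general merchandise → 8.25% → €2.54
Sleeping bag €54.60: athletic equipment → 7.75% → €4.23
Pair of dumbbells (15 lb) €71.26: athletic equipment → 7.75% → €5.52
Total tax = €5.86 + €2.54 + €4.23 + €5.52 = €18.15

€18.15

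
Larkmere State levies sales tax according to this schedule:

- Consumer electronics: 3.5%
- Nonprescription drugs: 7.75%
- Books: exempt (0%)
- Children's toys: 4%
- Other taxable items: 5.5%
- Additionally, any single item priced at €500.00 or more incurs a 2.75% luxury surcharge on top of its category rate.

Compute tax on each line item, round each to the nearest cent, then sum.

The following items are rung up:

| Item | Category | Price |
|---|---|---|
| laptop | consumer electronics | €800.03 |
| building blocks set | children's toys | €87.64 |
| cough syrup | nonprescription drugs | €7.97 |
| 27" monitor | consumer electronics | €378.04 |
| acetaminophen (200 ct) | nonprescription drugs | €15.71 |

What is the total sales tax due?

€68.58

Laptop €800.03: consumer electronics → 3.5% + 2.75% surcharge = 6.25% → €50.00
Building blocks set €87.64: children's toys → 4% → €3.51
Cough syrup €7.97: nonprescription drugs → 7.75% → €0.62
27" monitor €378.04: consumer electronics → 3.5% → €13.23
Acetaminophen (200 ct) €15.71: nonprescription drugs → 7.75% → €1.22
Total tax = €50.00 + €3.51 + €0.62 + €13.23 + €1.22 = €68.58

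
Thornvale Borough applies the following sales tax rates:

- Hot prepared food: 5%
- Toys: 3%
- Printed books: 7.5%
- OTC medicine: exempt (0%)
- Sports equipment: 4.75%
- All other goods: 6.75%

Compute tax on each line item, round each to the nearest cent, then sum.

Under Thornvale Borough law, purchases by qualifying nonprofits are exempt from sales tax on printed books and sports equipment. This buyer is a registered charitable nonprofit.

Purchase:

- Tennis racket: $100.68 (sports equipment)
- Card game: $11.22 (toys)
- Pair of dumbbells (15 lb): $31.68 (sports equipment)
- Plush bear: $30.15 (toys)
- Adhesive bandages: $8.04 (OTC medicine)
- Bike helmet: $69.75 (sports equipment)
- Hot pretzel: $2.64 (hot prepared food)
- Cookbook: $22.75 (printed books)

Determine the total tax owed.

$1.37

Tennis racket $100.68: sports equipment, buyer-exempt → 0% → $0.00
Card game $11.22: toys → 3% → $0.34
Pair of dumbbells (15 lb) $31.68: sports equipment, buyer-exempt → 0% → $0.00
Plush bear $30.15: toys → 3% → $0.90
Adhesive bandages $8.04: OTC medicine → 0% → $0.00
Bike helmet $69.75: sports equipment, buyer-exempt → 0% → $0.00
Hot pretzel $2.64: hot prepared food → 5% → $0.13
Cookbook $22.75: printed books, buyer-exempt → 0% → $0.00
Total tax = $0.34 + $0.90 + $0.13 = $1.37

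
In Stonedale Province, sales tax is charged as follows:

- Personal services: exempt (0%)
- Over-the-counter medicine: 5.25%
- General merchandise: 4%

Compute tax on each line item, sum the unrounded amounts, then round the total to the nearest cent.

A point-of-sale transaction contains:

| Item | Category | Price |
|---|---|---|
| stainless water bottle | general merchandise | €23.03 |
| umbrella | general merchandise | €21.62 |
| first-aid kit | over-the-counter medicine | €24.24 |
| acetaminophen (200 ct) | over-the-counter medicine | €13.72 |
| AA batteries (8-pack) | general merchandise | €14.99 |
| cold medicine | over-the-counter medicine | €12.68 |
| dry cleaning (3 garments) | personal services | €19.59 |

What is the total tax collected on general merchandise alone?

Stainless water bottle €23.03: general merchandise → 4% → €0.9212
Umbrella €21.62: general merchandise → 4% → €0.8648
AA batteries (8-pack) €14.99: general merchandise → 4% → €0.5996
Tax on general merchandise: unrounded sum = €2.3856 → €2.39

€2.39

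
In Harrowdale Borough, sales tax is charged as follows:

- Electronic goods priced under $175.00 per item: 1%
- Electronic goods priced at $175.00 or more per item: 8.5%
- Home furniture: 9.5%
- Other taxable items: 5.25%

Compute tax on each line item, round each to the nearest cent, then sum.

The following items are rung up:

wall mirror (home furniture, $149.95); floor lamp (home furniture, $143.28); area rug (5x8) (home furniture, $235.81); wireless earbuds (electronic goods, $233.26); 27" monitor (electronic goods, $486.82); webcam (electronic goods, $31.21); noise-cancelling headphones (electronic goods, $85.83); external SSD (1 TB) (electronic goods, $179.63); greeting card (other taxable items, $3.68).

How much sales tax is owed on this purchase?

Wall mirror $149.95: home furniture → 9.5% → $14.25
Floor lamp $143.28: home furniture → 9.5% → $13.61
Area rug (5x8) $235.81: home furniture → 9.5% → $22.40
Wireless earbuds $233.26: electronic goods, $175.00 or more → 8.5% → $19.83
27" monitor $486.82: electronic goods, $175.00 or more → 8.5% → $41.38
Webcam $31.21: electronic goods, under $175.00 → 1% → $0.31
Noise-cancelling headphones $85.83: electronic goods, under $175.00 → 1% → $0.86
External SSD (1 TB) $179.63: electronic goods, $175.00 or more → 8.5% → $15.27
Greeting card $3.68: other taxable items → 5.25% → $0.19
Total tax = $14.25 + $13.61 + $22.40 + $19.83 + $41.38 + $0.31 + $0.86 + $15.27 + $0.19 = $128.10

$128.10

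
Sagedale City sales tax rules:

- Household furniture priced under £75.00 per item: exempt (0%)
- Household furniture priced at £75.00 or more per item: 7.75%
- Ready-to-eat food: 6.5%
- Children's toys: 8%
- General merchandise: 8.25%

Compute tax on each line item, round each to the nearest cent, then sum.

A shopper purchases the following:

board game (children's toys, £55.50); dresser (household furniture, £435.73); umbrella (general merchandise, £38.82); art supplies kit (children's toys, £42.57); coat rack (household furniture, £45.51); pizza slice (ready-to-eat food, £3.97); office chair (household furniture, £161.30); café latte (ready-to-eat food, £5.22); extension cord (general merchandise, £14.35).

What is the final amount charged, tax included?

£862.07

Board game £55.50: children's toys → 8% → £4.44
Dresser £435.73: household furniture, £75.00 or more → 7.75% → £33.77
Umbrella £38.82: general merchandise → 8.25% → £3.20
Art supplies kit £42.57: children's toys → 8% → £3.41
Coat rack £45.51: household furniture, under £75.00 → 0% → £0.00
Pizza slice £3.97: ready-to-eat food → 6.5% → £0.26
Office chair £161.30: household furniture, £75.00 or more → 7.75% → £12.50
Café latte £5.22: ready-to-eat food → 6.5% → £0.34
Extension cord £14.35: general merchandise → 8.25% → £1.18
Subtotal = £802.97; tax = £59.10; total due = £862.07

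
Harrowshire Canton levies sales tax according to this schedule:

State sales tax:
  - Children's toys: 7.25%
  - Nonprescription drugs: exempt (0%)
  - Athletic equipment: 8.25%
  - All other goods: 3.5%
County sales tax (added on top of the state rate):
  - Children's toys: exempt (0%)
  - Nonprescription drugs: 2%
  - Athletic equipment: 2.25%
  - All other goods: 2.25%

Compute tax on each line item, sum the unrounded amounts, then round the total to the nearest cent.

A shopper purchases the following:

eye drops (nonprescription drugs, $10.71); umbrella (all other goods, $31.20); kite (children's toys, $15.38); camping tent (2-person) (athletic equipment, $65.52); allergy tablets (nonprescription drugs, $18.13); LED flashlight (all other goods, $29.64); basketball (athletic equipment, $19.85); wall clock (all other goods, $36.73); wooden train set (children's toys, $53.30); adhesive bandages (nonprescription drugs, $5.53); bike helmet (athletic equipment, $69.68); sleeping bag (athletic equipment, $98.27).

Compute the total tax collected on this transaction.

Eye drops $10.71: nonprescription drugs → 0% + 2% county = 2% → $0.2142
Umbrella $31.20: all other goods → 3.5% + 2.25% county = 5.75% → $1.794
Kite $15.38: children's toys → 7.25% + 0% county = 7.25% → $1.11505
Camping tent (2-person) $65.52: athletic equipment → 8.25% + 2.25% county = 10.5% → $6.8796
Allergy tablets $18.13: nonprescription drugs → 0% + 2% county = 2% → $0.3626
LED flashlight $29.64: all other goods → 3.5% + 2.25% county = 5.75% → $1.7043
Basketball $19.85: athletic equipment → 8.25% + 2.25% county = 10.5% → $2.08425
Wall clock $36.73: all other goods → 3.5% + 2.25% county = 5.75% → $2.111975
Wooden train set $53.30: children's toys → 7.25% + 0% county = 7.25% → $3.86425
Adhesive bandages $5.53: nonprescription drugs → 0% + 2% county = 2% → $0.1106
Bike helmet $69.68: athletic equipment → 8.25% + 2.25% county = 10.5% → $7.3164
Sleeping bag $98.27: athletic equipment → 8.25% + 2.25% county = 10.5% → $10.31835
Unrounded tax sum = $37.875575 → $37.88

$37.88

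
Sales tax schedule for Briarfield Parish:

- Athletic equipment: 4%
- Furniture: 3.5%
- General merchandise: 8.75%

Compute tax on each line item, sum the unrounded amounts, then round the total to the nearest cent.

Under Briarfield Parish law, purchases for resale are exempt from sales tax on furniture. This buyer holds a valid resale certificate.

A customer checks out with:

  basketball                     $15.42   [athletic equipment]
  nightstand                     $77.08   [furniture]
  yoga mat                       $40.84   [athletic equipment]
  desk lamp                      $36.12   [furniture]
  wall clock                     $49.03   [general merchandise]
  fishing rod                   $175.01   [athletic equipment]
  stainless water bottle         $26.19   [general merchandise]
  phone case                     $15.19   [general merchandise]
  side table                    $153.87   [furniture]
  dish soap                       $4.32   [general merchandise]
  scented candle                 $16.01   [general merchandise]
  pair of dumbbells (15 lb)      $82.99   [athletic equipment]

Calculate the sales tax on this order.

Basketball $15.42: athletic equipment → 4% → $0.6168
Nightstand $77.08: furniture, buyer-exempt → 0% → $0.00
Yoga mat $40.84: athletic equipment → 4% → $1.6336
Desk lamp $36.12: furniture, buyer-exempt → 0% → $0.00
Wall clock $49.03: general merchandise → 8.75% → $4.290125
Fishing rod $175.01: athletic equipment → 4% → $7.0004
Stainless water bottle $26.19: general merchandise → 8.75% → $2.291625
Phone case $15.19: general merchandise → 8.75% → $1.329125
Side table $153.87: furniture, buyer-exempt → 0% → $0.00
Dish soap $4.32: general merchandise → 8.75% → $0.378
Scented candle $16.01: general merchandise → 8.75% → $1.400875
Pair of dumbbells (15 lb) $82.99: athletic equipment → 4% → $3.3196
Unrounded tax sum = $22.26015 → $22.26

$22.26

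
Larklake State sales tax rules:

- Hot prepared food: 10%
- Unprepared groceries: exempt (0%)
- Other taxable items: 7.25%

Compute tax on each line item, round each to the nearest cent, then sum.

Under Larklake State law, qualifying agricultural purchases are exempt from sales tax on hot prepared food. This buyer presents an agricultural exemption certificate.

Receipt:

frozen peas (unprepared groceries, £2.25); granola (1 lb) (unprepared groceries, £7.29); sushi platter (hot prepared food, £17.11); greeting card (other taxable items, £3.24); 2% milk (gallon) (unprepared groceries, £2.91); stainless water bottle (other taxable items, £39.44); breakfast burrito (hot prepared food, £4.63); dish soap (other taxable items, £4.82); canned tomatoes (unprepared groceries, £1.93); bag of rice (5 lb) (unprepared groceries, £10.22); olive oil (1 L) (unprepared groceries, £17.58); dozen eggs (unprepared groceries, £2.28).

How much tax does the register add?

Frozen peas £2.25: unprepared groceries → 0% → £0.00
Granola (1 lb) £7.29: unprepared groceries → 0% → £0.00
Sushi platter £17.11: hot prepared food, buyer-exempt → 0% → £0.00
Greeting card £3.24: other taxable items → 7.25% → £0.23
2% milk (gallon) £2.91: unprepared groceries → 0% → £0.00
Stainless water bottle £39.44: other taxable items → 7.25% → £2.86
Breakfast burrito £4.63: hot prepared food, buyer-exempt → 0% → £0.00
Dish soap £4.82: other taxable items → 7.25% → £0.35
Canned tomatoes £1.93: unprepared groceries → 0% → £0.00
Bag of rice (5 lb) £10.22: unprepared groceries → 0% → £0.00
Olive oil (1 L) £17.58: unprepared groceries → 0% → £0.00
Dozen eggs £2.28: unprepared groceries → 0% → £0.00
Total tax = £0.23 + £2.86 + £0.35 = £3.44

£3.44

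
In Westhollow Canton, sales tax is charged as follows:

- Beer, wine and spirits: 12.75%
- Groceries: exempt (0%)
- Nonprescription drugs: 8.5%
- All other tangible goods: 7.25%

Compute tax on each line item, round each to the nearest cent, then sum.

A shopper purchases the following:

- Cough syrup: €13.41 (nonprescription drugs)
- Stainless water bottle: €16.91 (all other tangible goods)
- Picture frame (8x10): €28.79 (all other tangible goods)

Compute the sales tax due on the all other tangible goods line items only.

Stainless water bottle €16.91: all other tangible goods → 7.25% → €1.23
Picture frame (8x10) €28.79: all other tangible goods → 7.25% → €2.09
Tax on all other tangible goods = €1.23 + €2.09 = €3.32

€3.32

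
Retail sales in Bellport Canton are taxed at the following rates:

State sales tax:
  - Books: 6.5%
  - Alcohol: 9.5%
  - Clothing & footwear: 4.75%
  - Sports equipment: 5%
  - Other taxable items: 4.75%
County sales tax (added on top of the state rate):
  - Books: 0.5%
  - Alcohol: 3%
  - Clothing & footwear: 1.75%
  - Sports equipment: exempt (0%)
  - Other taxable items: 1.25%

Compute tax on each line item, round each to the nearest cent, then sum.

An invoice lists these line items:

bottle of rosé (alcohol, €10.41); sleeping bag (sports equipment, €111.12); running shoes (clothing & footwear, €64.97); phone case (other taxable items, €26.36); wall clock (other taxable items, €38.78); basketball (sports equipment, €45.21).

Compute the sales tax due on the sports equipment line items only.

Sleeping bag €111.12: sports equipment → 5% + 0% county = 5% → €5.56
Basketball €45.21: sports equipment → 5% + 0% county = 5% → €2.26
Tax on sports equipment = €5.56 + €2.26 = €7.82

€7.82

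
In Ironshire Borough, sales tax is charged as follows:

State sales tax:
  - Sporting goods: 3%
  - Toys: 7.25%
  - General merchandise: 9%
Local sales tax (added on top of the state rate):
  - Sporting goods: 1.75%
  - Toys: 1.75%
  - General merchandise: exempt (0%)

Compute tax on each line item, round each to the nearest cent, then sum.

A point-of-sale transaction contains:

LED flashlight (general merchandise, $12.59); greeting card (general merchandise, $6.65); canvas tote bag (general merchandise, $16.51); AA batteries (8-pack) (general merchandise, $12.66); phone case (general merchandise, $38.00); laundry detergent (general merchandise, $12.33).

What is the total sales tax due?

LED flashlight $12.59: general merchandise → 9% + 0% local = 9% → $1.13
Greeting card $6.65: general merchandise → 9% + 0% local = 9% → $0.60
Canvas tote bag $16.51: general merchandise → 9% + 0% local = 9% → $1.49
AA batteries (8-pack) $12.66: general merchandise → 9% + 0% local = 9% → $1.14
Phone case $38.00: general merchandise → 9% + 0% local = 9% → $3.42
Laundry detergent $12.33: general merchandise → 9% + 0% local = 9% → $1.11
Total tax = $1.13 + $0.60 + $1.49 + $1.14 + $3.42 + $1.11 = $8.89

$8.89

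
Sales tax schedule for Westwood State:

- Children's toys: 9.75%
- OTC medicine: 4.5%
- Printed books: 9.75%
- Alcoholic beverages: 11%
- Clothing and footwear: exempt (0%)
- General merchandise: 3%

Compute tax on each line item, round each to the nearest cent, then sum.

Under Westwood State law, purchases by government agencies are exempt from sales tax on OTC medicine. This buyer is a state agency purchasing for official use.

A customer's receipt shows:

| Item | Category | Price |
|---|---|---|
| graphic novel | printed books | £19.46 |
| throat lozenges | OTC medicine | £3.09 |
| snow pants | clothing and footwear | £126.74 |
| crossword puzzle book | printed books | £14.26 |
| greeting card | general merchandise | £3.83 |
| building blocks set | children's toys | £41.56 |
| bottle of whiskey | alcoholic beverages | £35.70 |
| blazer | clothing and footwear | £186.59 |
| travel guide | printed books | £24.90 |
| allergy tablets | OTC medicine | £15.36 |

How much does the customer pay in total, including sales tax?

£485.30

Graphic novel £19.46: printed books → 9.75% → £1.90
Throat lozenges £3.09: OTC medicine, buyer-exempt → 0% → £0.00
Snow pants £126.74: clothing and footwear → 0% → £0.00
Crossword puzzle book £14.26: printed books → 9.75% → £1.39
Greeting card £3.83: general merchandise → 3% → £0.11
Building blocks set £41.56: children's toys → 9.75% → £4.05
Bottle of whiskey £35.70: alcoholic beverages → 11% → £3.93
Blazer £186.59: clothing and footwear → 0% → £0.00
Travel guide £24.90: printed books → 9.75% → £2.43
Allergy tablets £15.36: OTC medicine, buyer-exempt → 0% → £0.00
Subtotal = £471.49; tax = £13.81; total due = £485.30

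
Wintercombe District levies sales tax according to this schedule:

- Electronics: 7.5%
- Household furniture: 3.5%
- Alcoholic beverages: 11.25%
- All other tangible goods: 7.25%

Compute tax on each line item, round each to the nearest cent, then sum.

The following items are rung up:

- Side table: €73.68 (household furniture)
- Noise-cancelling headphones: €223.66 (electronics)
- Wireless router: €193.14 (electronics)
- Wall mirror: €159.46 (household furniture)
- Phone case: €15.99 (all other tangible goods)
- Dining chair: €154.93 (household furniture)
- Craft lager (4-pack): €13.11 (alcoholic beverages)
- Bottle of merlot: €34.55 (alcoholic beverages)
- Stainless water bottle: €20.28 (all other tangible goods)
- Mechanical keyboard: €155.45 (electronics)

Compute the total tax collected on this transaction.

Side table €73.68: household furniture → 3.5% → €2.58
Noise-cancelling headphones €223.66: electronics → 7.5% → €16.77
Wireless router €193.14: electronics → 7.5% → €14.49
Wall mirror €159.46: household furniture → 3.5% → €5.58
Phone case €15.99: all other tangible goods → 7.25% → €1.16
Dining chair €154.93: household furniture → 3.5% → €5.42
Craft lager (4-pack) €13.11: alcoholic beverages → 11.25% → €1.47
Bottle of merlot €34.55: alcoholic beverages → 11.25% → €3.89
Stainless water bottle €20.28: all other tangible goods → 7.25% → €1.47
Mechanical keyboard €155.45: electronics → 7.5% → €11.66
Total tax = €2.58 + €16.77 + €14.49 + €5.58 + €1.16 + €5.42 + €1.47 + €3.89 + €1.47 + €11.66 = €64.49

€64.49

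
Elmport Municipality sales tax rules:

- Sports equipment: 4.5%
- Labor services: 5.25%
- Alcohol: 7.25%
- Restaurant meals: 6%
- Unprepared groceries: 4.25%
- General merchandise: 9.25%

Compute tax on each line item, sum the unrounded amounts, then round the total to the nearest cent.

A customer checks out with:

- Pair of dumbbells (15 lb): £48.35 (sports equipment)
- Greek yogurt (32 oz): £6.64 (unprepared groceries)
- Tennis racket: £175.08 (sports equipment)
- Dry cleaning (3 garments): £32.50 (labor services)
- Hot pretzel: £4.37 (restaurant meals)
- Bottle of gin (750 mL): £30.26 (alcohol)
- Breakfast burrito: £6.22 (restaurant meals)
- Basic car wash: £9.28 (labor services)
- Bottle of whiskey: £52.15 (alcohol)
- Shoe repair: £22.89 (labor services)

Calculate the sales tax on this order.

Pair of dumbbells (15 lb) £48.35: sports equipment → 4.5% → £2.17575
Greek yogurt (32 oz) £6.64: unprepared groceries → 4.25% → £0.2822
Tennis racket £175.08: sports equipment → 4.5% → £7.8786
Dry cleaning (3 garments) £32.50: labor services → 5.25% → £1.70625
Hot pretzel £4.37: restaurant meals → 6% → £0.2622
Bottle of gin (750 mL) £30.26: alcohol → 7.25% → £2.19385
Breakfast burrito £6.22: restaurant meals → 6% → £0.3732
Basic car wash £9.28: labor services → 5.25% → £0.4872
Bottle of whiskey £52.15: alcohol → 7.25% → £3.780875
Shoe repair £22.89: labor services → 5.25% → £1.201725
Unrounded tax sum = £20.34185 → £20.34

£20.34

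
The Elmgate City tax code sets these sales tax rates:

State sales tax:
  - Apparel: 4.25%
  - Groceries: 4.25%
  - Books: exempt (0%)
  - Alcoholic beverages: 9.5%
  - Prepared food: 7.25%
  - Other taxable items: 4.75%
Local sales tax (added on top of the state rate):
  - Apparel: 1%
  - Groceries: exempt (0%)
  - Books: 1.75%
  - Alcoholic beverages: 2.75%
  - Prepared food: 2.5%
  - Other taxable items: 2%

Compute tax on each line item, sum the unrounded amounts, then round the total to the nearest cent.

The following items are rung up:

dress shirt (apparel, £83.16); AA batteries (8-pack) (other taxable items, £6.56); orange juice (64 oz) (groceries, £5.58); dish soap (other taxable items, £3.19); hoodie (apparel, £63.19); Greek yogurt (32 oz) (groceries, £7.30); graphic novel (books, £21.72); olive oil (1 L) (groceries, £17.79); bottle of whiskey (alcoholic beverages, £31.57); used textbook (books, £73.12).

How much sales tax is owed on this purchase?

£15.17

Dress shirt £83.16: apparel → 4.25% + 1% local = 5.25% → £4.3659
AA batteries (8-pack) £6.56: other taxable items → 4.75% + 2% local = 6.75% → £0.4428
Orange juice (64 oz) £5.58: groceries → 4.25% + 0% local = 4.25% → £0.23715
Dish soap £3.19: other taxable items → 4.75% + 2% local = 6.75% → £0.215325
Hoodie £63.19: apparel → 4.25% + 1% local = 5.25% → £3.317475
Greek yogurt (32 oz) £7.30: groceries → 4.25% + 0% local = 4.25% → £0.31025
Graphic novel £21.72: books → 0% + 1.75% local = 1.75% → £0.3801
Olive oil (1 L) £17.79: groceries → 4.25% + 0% local = 4.25% → £0.756075
Bottle of whiskey £31.57: alcoholic beverages → 9.5% + 2.75% local = 12.25% → £3.867325
Used textbook £73.12: books → 0% + 1.75% local = 1.75% → £1.2796
Unrounded tax sum = £15.172 → £15.17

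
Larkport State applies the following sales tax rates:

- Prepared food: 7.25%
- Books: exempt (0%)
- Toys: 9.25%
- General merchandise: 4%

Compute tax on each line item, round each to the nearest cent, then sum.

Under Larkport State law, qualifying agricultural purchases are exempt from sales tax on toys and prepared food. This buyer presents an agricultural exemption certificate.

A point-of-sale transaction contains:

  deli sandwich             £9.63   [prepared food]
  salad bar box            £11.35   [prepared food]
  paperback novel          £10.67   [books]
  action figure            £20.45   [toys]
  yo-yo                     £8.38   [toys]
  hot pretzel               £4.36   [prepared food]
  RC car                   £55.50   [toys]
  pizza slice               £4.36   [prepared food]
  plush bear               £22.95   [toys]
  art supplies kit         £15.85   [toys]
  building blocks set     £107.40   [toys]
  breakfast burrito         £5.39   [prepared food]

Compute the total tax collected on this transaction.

£0.00

Deli sandwich £9.63: prepared food, buyer-exempt → 0% → £0.00
Salad bar box £11.35: prepared food, buyer-exempt → 0% → £0.00
Paperback novel £10.67: books → 0% → £0.00
Action figure £20.45: toys, buyer-exempt → 0% → £0.00
Yo-yo £8.38: toys, buyer-exempt → 0% → £0.00
Hot pretzel £4.36: prepared food, buyer-exempt → 0% → £0.00
RC car £55.50: toys, buyer-exempt → 0% → £0.00
Pizza slice £4.36: prepared food, buyer-exempt → 0% → £0.00
Plush bear £22.95: toys, buyer-exempt → 0% → £0.00
Art supplies kit £15.85: toys, buyer-exempt → 0% → £0.00
Building blocks set £107.40: toys, buyer-exempt → 0% → £0.00
Breakfast burrito £5.39: prepared food, buyer-exempt → 0% → £0.00
Total tax = £0.00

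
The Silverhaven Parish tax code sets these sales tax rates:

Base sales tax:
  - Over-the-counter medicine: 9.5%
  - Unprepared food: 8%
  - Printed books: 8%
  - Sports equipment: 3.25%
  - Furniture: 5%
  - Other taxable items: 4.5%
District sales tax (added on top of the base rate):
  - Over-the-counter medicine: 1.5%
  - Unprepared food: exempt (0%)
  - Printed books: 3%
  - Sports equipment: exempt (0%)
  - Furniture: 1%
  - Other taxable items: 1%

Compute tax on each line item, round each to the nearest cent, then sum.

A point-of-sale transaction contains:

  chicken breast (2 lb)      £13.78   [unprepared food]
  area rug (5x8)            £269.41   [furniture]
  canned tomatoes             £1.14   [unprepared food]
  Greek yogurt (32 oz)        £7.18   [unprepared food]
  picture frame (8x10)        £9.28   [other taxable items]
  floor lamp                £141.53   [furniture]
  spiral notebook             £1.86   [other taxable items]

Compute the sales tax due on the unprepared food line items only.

£1.76

Chicken breast (2 lb) £13.78: unprepared food → 8% + 0% district = 8% → £1.10
Canned tomatoes £1.14: unprepared food → 8% + 0% district = 8% → £0.09
Greek yogurt (32 oz) £7.18: unprepared food → 8% + 0% district = 8% → £0.57
Tax on unprepared food = £1.10 + £0.09 + £0.57 = £1.76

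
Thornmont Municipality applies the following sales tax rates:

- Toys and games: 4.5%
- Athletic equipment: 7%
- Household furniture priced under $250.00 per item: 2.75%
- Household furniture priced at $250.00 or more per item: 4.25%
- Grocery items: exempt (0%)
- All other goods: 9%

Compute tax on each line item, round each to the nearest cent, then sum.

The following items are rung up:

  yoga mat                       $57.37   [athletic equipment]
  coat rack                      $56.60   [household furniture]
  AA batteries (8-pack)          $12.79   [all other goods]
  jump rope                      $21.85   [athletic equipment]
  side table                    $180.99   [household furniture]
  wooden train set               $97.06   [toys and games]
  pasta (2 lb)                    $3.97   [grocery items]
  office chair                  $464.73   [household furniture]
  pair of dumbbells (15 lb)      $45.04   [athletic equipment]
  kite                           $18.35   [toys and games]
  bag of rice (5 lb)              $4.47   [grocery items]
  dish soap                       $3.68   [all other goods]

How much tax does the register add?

$41.67

Yoga mat $57.37: athletic equipment → 7% → $4.02
Coat rack $56.60: household furniture, under $250.00 → 2.75% → $1.56
AA batteries (8-pack) $12.79: all other goods → 9% → $1.15
Jump rope $21.85: athletic equipment → 7% → $1.53
Side table $180.99: household furniture, under $250.00 → 2.75% → $4.98
Wooden train set $97.06: toys and games → 4.5% → $4.37
Pasta (2 lb) $3.97: grocery items → 0% → $0.00
Office chair $464.73: household furniture, $250.00 or more → 4.25% → $19.75
Pair of dumbbells (15 lb) $45.04: athletic equipment → 7% → $3.15
Kite $18.35: toys and games → 4.5% → $0.83
Bag of rice (5 lb) $4.47: grocery items → 0% → $0.00
Dish soap $3.68: all other goods → 9% → $0.33
Total tax = $4.02 + $1.56 + $1.15 + $1.53 + $4.98 + $4.37 + $19.75 + $3.15 + $0.83 + $0.33 = $41.67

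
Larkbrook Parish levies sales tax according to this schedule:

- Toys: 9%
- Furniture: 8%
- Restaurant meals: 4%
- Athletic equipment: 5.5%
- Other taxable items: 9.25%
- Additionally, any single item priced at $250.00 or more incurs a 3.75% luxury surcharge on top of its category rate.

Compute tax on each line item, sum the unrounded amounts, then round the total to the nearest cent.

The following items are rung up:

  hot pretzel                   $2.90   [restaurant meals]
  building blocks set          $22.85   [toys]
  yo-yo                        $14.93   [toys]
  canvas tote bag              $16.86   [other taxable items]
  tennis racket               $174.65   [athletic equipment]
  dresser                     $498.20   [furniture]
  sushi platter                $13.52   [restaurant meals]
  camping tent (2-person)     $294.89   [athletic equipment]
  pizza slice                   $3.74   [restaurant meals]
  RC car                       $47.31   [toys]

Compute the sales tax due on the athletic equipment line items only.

Tennis racket $174.65: athletic equipment → 5.5% → $9.60575
Camping tent (2-person) $294.89: athletic equipment → 5.5% + 3.75% surcharge = 9.25% → $27.277325
Tax on athletic equipment: unrounded sum = $36.883075 → $36.88

$36.88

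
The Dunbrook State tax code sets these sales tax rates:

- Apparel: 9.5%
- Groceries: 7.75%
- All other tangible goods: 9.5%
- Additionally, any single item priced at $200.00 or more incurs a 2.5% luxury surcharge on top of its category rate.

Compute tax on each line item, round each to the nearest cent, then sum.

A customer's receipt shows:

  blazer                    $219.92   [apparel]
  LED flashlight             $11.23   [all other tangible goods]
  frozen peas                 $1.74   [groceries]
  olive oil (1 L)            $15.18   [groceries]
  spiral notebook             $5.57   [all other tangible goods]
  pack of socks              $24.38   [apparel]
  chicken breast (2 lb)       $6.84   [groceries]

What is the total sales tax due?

$32.15

Blazer $219.92: apparel → 9.5% + 2.5% surcharge = 12% → $26.39
LED flashlight $11.23: all other tangible goods → 9.5% → $1.07
Frozen peas $1.74: groceries → 7.75% → $0.13
Olive oil (1 L) $15.18: groceries → 7.75% → $1.18
Spiral notebook $5.57: all other tangible goods → 9.5% → $0.53
Pack of socks $24.38: apparel → 9.5% → $2.32
Chicken breast (2 lb) $6.84: groceries → 7.75% → $0.53
Total tax = $26.39 + $1.07 + $0.13 + $1.18 + $0.53 + $2.32 + $0.53 = $32.15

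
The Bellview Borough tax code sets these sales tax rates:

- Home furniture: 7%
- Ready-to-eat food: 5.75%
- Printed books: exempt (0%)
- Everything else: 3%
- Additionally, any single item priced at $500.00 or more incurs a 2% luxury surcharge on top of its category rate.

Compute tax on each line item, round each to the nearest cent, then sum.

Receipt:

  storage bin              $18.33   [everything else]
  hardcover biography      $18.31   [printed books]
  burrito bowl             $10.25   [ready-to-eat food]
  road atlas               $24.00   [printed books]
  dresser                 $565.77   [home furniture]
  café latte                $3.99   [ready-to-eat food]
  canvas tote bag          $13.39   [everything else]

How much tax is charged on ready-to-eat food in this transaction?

Burrito bowl $10.25: ready-to-eat food → 5.75% → $0.59
Café latte $3.99: ready-to-eat food → 5.75% → $0.23
Tax on ready-to-eat food = $0.59 + $0.23 = $0.82

$0.82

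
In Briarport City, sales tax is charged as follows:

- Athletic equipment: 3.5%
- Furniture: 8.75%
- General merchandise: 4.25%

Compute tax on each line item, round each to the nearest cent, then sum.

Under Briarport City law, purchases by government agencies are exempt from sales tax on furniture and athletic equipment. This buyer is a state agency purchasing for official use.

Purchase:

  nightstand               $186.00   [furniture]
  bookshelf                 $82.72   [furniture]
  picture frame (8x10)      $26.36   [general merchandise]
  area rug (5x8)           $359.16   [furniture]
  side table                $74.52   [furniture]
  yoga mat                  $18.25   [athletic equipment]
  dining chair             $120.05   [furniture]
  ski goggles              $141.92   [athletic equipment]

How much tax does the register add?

Nightstand $186.00: furniture, buyer-exempt → 0% → $0.00
Bookshelf $82.72: furniture, buyer-exempt → 0% → $0.00
Picture frame (8x10) $26.36: general merchandise → 4.25% → $1.12
Area rug (5x8) $359.16: furniture, buyer-exempt → 0% → $0.00
Side table $74.52: furniture, buyer-exempt → 0% → $0.00
Yoga mat $18.25: athletic equipment, buyer-exempt → 0% → $0.00
Dining chair $120.05: furniture, buyer-exempt → 0% → $0.00
Ski goggles $141.92: athletic equipment, buyer-exempt → 0% → $0.00
Total tax = $1.12

$1.12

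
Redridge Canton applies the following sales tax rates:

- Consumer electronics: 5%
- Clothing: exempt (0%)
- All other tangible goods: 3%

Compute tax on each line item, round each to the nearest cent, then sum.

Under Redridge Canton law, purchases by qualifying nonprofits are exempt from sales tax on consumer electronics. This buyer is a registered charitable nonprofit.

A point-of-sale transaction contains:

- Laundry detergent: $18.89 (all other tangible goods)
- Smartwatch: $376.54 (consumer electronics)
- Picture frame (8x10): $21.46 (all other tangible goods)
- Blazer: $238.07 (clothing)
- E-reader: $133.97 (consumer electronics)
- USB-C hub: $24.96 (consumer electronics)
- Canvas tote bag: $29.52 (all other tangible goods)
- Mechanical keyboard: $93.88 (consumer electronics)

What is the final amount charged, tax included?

$939.39

Laundry detergent $18.89: all other tangible goods → 3% → $0.57
Smartwatch $376.54: consumer electronics, buyer-exempt → 0% → $0.00
Picture frame (8x10) $21.46: all other tangible goods → 3% → $0.64
Blazer $238.07: clothing → 0% → $0.00
E-reader $133.97: consumer electronics, buyer-exempt → 0% → $0.00
USB-C hub $24.96: consumer electronics, buyer-exempt → 0% → $0.00
Canvas tote bag $29.52: all other tangible goods → 3% → $0.89
Mechanical keyboard $93.88: consumer electronics, buyer-exempt → 0% → $0.00
Subtotal = $937.29; tax = $2.10; total due = $939.39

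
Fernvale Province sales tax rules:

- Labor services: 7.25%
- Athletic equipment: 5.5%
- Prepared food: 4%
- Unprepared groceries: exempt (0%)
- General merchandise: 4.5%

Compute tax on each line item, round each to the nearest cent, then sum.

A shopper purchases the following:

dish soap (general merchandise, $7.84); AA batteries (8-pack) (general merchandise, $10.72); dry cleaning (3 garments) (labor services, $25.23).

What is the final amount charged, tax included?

Dish soap $7.84: general merchandise → 4.5% → $0.35
AA batteries (8-pack) $10.72: general merchandise → 4.5% → $0.48
Dry cleaning (3 garments) $25.23: labor services → 7.25% → $1.83
Subtotal = $43.79; tax = $2.66; total due = $46.45

$46.45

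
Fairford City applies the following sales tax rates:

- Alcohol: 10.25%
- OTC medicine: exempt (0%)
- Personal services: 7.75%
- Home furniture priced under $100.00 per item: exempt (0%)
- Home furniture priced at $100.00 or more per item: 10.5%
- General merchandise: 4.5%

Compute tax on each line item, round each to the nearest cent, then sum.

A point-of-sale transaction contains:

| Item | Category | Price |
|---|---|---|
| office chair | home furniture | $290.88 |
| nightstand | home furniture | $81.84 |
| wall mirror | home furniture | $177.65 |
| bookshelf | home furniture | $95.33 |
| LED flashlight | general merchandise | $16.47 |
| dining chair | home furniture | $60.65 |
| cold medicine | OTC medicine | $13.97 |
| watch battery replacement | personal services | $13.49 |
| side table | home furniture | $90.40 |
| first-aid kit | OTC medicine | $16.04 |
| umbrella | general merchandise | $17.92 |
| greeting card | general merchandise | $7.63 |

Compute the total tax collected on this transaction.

$52.13

Office chair $290.88: home furniture, $100.00 or more → 10.5% → $30.54
Nightstand $81.84: home furniture, under $100.00 → 0% → $0.00
Wall mirror $177.65: home furniture, $100.00 or more → 10.5% → $18.65
Bookshelf $95.33: home furniture, under $100.00 → 0% → $0.00
LED flashlight $16.47: general merchandise → 4.5% → $0.74
Dining chair $60.65: home furniture, under $100.00 → 0% → $0.00
Cold medicine $13.97: OTC medicine → 0% → $0.00
Watch battery replacement $13.49: personal services → 7.75% → $1.05
Side table $90.40: home furniture, under $100.00 → 0% → $0.00
First-aid kit $16.04: OTC medicine → 0% → $0.00
Umbrella $17.92: general merchandise → 4.5% → $0.81
Greeting card $7.63: general merchandise → 4.5% → $0.34
Total tax = $30.54 + $18.65 + $0.74 + $1.05 + $0.81 + $0.34 = $52.13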